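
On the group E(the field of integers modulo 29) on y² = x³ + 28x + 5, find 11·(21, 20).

Write P = (21, 20).
Double-and-add on 11 = (1011)₂. Start with P = (21, 20) for the leading 1-bit.
double: tangent at (21, 20): λ = (3·21² + 28)/(2·20) ≡ 17/11. 11⁻¹ ≡ 8 (mod 29) since 11·8 = 88 ≡ 1, so λ ≡ 17·8 ≡ 20.
  x = λ² - 21 - 21 = 400 - 42 ≡ 10; y = λ·(21 - 10) - 20 ≡ 26. → (10, 26)
double: tangent at (10, 26): λ = (3·10² + 28)/(2·26) ≡ 9/23. 23⁻¹ ≡ 24 (mod 29), so λ ≡ 9·24 ≡ 13.
  x = λ² - 10 - 10 = 169 - 20 ≡ 4; y = λ·(10 - 4) - 26 ≡ 23. → (4, 23)
add P: (4, 23) + (21, 20). λ = (20 - 23)/(21 - 4) ≡ 26/17 mod 29. 17⁻¹ ≡ 12 (mod 29) since 17·12 = 204 ≡ 1, so λ ≡ 22.
  x = λ² - 4 - 21 = 484 - 25 ≡ 24; y = λ·(4 - 24) - 23 ≡ 1. → (24, 1)
double: tangent at (24, 1): λ = (3·24² + 28)/(2·1) ≡ 16/2. 2⁻¹ ≡ 15 (mod 29), so λ ≡ 16·15 ≡ 8.
  x = λ² - 24 - 24 = 64 - 48 ≡ 16; y = λ·(24 - 16) - 1 ≡ 5. → (16, 5)
add P: (16, 5) + (21, 20). λ = (20 - 5)/(21 - 16) ≡ 15/5 mod 29. 5⁻¹ ≡ 6 (mod 29) since 5·6 = 30 ≡ 1, so λ ≡ 3.
  x = λ² - 16 - 21 = 9 - 37 ≡ 1; y = λ·(16 - 1) - 5 ≡ 11. → (1, 11)

(1, 11)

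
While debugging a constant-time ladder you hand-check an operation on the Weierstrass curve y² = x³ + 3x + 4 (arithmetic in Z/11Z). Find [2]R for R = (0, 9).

(4, 5)

tangent at (0, 9): λ = (3·0² + 3)/(2·9) ≡ 3/7. 7⁻¹ ≡ 8 (mod 11) since 7·8 = 56 ≡ 1, so λ ≡ 3·8 ≡ 2.
  x = λ² - 0 - 0 = 4 - 0 ≡ 4; y = λ·(0 - 4) - 9 ≡ 5. → (4, 5)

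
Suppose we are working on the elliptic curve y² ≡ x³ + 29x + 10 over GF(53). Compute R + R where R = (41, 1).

(35, 4)

tangent at (41, 1): λ = (3·41² + 29)/(2·1) ≡ 37/2. 2⁻¹ ≡ 27 (mod 53) since 2·27 = 54 ≡ 1, so λ ≡ 37·27 ≡ 45.
  x = λ² - 41 - 41 = 2025 - 82 ≡ 35; y = λ·(41 - 35) - 1 ≡ 4. → (35, 4)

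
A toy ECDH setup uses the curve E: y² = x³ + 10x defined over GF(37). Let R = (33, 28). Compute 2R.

(33, 9)

tangent at (33, 28): λ = (3·33² + 10)/(2·28) ≡ 21/19. 19⁻¹ ≡ 2 (mod 37) since 19·2 = 38 ≡ 1, so λ ≡ 21·2 ≡ 5.
  x = λ² - 33 - 33 = 25 - 66 ≡ 33; y = λ·(33 - 33) - 28 ≡ 9. → (33, 9)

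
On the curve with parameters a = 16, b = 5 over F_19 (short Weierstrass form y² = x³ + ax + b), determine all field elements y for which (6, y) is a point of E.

none

x³ + 16x + 5 = 317 ≡ 13 (mod 19).
13 is a non-residue mod 19; no y exists.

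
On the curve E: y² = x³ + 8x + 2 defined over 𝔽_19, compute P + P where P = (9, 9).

(17, 4)

tangent at (9, 9): λ = (3·9² + 8)/(2·9) ≡ 4/18. 18⁻¹ ≡ 18 (mod 19), so λ ≡ 4·18 ≡ 15.
  x = λ² - 9 - 9 = 225 - 18 ≡ 17; y = λ·(9 - 17) - 9 ≡ 4. → (17, 4)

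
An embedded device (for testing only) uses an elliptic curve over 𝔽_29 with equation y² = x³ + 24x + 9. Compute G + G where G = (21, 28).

(22, 22)

tangent at (21, 28): λ = (3·21² + 24)/(2·28) ≡ 13/27. 27⁻¹ ≡ 14 (mod 29), so λ ≡ 13·14 ≡ 8.
  x = λ² - 21 - 21 = 64 - 42 ≡ 22; y = λ·(21 - 22) - 28 ≡ 22. → (22, 22)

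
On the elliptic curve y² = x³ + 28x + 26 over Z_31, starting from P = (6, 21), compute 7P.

(10, 2)

Double-and-add on 7 = (111)₂. Start with P = (6, 21) for the leading 1-bit.
double: tangent at (6, 21): λ = (3·6² + 28)/(2·21) ≡ 12/11. 11⁻¹ ≡ 17 (mod 31), so λ ≡ 12·17 ≡ 18.
  x = λ² - 6 - 6 = 324 - 12 ≡ 2; y = λ·(6 - 2) - 21 ≡ 20. → (2, 20)
add P: (2, 20) + (6, 21). λ = (21 - 20)/(6 - 2) ≡ 1/4 mod 31. 4⁻¹ ≡ 8 (mod 31), so λ ≡ 8.
  x = λ² - 2 - 6 = 64 - 8 ≡ 25; y = λ·(2 - 25) - 20 ≡ 13. → (25, 13)
double: tangent at (25, 13): λ = (3·25² + 28)/(2·13) ≡ 12/26. 26⁻¹ ≡ 6 (mod 31), so λ ≡ 12·6 ≡ 10.
  x = λ² - 25 - 25 = 100 - 50 ≡ 19; y = λ·(25 - 19) - 13 ≡ 16. → (19, 16)
add P: (19, 16) + (6, 21). λ = (21 - 16)/(6 - 19) ≡ 5/18 mod 31. 18⁻¹ ≡ 19 (mod 31) since 18·19 = 342 ≡ 1, so λ ≡ 2.
  x = λ² - 19 - 6 = 4 - 25 ≡ 10; y = λ·(19 - 10) - 16 ≡ 2. → (10, 2)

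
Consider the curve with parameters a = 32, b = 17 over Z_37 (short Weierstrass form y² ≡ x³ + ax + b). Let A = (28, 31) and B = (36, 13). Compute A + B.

(28, 31) + (36, 13). λ = (13 - 31)/(36 - 28) ≡ 19/8 mod 37. 8⁻¹ ≡ 14 (mod 37) since 8·14 = 112 ≡ 1, so λ ≡ 7.
  x = λ² - 28 - 36 = 49 - 64 ≡ 22; y = λ·(28 - 22) - 31 ≡ 11. → (22, 11)

(22, 11)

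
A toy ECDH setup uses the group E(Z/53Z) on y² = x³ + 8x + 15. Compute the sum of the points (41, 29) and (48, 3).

(41, 29) + (48, 3). λ = (3 - 29)/(48 - 41) ≡ 27/7 mod 53. 7⁻¹ ≡ 38 (mod 53), so λ ≡ 19.
  x = λ² - 41 - 48 = 361 - 89 ≡ 7; y = λ·(41 - 7) - 29 ≡ 34. → (7, 34)

(7, 34)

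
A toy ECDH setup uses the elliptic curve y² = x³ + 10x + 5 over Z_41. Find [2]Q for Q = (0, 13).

(5, 4)

tangent at (0, 13): λ = (3·0² + 10)/(2·13) ≡ 10/26. 26⁻¹ ≡ 30 (mod 41), so λ ≡ 10·30 ≡ 13.
  x = λ² - 0 - 0 = 169 - 0 ≡ 5; y = λ·(0 - 5) - 13 ≡ 4. → (5, 4)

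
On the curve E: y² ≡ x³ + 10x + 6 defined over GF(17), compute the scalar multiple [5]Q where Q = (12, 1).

(13, 2)

Double-and-add on 5 = (101)₂. Start with Q = (12, 1) for the leading 1-bit.
double: tangent at (12, 1): λ = (3·12² + 10)/(2·1) ≡ 0/2. 2⁻¹ ≡ 9 (mod 17) since 2·9 = 18 ≡ 1, so λ ≡ 0·9 ≡ 0.
  x = λ² - 12 - 12 = 0 - 24 ≡ 10; y = λ·(12 - 10) - 1 ≡ 16. → (10, 16)
double: tangent at (10, 16): λ = (3·10² + 10)/(2·16) ≡ 4/15. 15⁻¹ ≡ 8 (mod 17), so λ ≡ 4·8 ≡ 15.
  x = λ² - 10 - 10 = 225 - 20 ≡ 1; y = λ·(10 - 1) - 16 ≡ 0. → (1, 0)
add Q: (1, 0) + (12, 1). λ = (1 - 0)/(12 - 1) ≡ 1/11 mod 17. 11⁻¹ ≡ 14 (mod 17), so λ ≡ 14.
  x = λ² - 1 - 12 = 196 - 13 ≡ 13; y = λ·(1 - 13) - 0 ≡ 2. → (13, 2)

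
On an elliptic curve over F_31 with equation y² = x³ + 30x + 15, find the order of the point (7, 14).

2P: tangent at (7, 14): λ = (3·7² + 30)/(2·14) ≡ 22/28. 28⁻¹ ≡ 10 (mod 31), so λ ≡ 22·10 ≡ 3.
  x = λ² - 7 - 7 = 9 - 14 ≡ 26; y = λ·(7 - 26) - 14 ≡ 22. → (26, 22)
3P: (26, 22) + (7, 14). λ = (14 - 22)/(7 - 26) ≡ 23/12 mod 31. 12⁻¹ ≡ 13 (mod 31), so λ ≡ 20.
  x = λ² - 26 - 7 = 400 - 33 ≡ 26; y = λ·(26 - 26) - 22 ≡ 9. → (26, 9)
4P: (26, 9) + (7, 14). λ = (14 - 9)/(7 - 26) ≡ 5/12 mod 31. 12⁻¹ ≡ 13 (mod 31) since 12·13 = 156 ≡ 1, so λ ≡ 3.
  x = λ² - 26 - 7 = 9 - 33 ≡ 7; y = λ·(26 - 7) - 9 ≡ 17. → (7, 17)
5P: (7, 17) + (7, 14): same x and y₁ ≡ -y₂, so the sum is 𝒪.
5P = 𝒪, so the order is 5.

5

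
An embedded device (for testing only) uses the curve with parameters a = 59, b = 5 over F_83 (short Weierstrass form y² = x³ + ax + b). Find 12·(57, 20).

(59, 28)

Write Q = (57, 20).
Repeated addition: build up to 12Q.
2Q: tangent at (57, 20): λ = (3·57² + 59)/(2·20) ≡ 12/40. 40⁻¹ ≡ 27 (mod 83), so λ ≡ 12·27 ≡ 75.
  x = λ² - 57 - 57 = 5625 - 114 ≡ 33; y = λ·(57 - 33) - 20 ≡ 37. → (33, 37)
3Q: (33, 37) + (57, 20). λ = (20 - 37)/(57 - 33) ≡ 66/24 mod 83. 24⁻¹ ≡ 45 (mod 83), so λ ≡ 65.
  x = λ² - 33 - 57 = 4225 - 90 ≡ 68; y = λ·(33 - 68) - 37 ≡ 12. → (68, 12)
4Q: (68, 12) + (57, 20). λ = (20 - 12)/(57 - 68) ≡ 8/72 mod 83. 72⁻¹ ≡ 15 (mod 83) since 72·15 = 1080 ≡ 1, so λ ≡ 37.
  x = λ² - 68 - 57 = 1369 - 125 ≡ 82; y = λ·(68 - 82) - 12 ≡ 51. → (82, 51)
5Q: (82, 51) + (57, 20). λ = (20 - 51)/(57 - 82) ≡ 52/58 mod 83. 58⁻¹ ≡ 73 (mod 83), so λ ≡ 61.
  x = λ² - 82 - 57 = 3721 - 139 ≡ 13; y = λ·(82 - 13) - 51 ≡ 8. → (13, 8)
6Q: (13, 8) + (57, 20). λ = (20 - 8)/(57 - 13) ≡ 12/44 mod 83. 44⁻¹ ≡ 17 (mod 83), so λ ≡ 38.
  x = λ² - 13 - 57 = 1444 - 70 ≡ 46; y = λ·(13 - 46) - 8 ≡ 66. → (46, 66)
7Q: (46, 66) + (57, 20). λ = (20 - 66)/(57 - 46) ≡ 37/11 mod 83. 11⁻¹ ≡ 68 (mod 83) since 11·68 = 748 ≡ 1, so λ ≡ 26.
  x = λ² - 46 - 57 = 676 - 103 ≡ 75; y = λ·(46 - 75) - 66 ≡ 10. → (75, 10)
8Q: (75, 10) + (57, 20). λ = (20 - 10)/(57 - 75) ≡ 10/65 mod 83. 65⁻¹ ≡ 23 (mod 83), so λ ≡ 64.
  x = λ² - 75 - 57 = 4096 - 132 ≡ 63; y = λ·(75 - 63) - 10 ≡ 11. → (63, 11)
9Q: (63, 11) + (57, 20). λ = (20 - 11)/(57 - 63) ≡ 9/77 mod 83. 77⁻¹ ≡ 69 (mod 83), so λ ≡ 40.
  x = λ² - 63 - 57 = 1600 - 120 ≡ 69; y = λ·(63 - 69) - 11 ≡ 81. → (69, 81)
10Q: (69, 81) + (57, 20). λ = (20 - 81)/(57 - 69) ≡ 22/71 mod 83. 71⁻¹ ≡ 76 (mod 83), so λ ≡ 12.
  x = λ² - 69 - 57 = 144 - 126 ≡ 18; y = λ·(69 - 18) - 81 ≡ 33. → (18, 33)
11Q: (18, 33) + (57, 20). λ = (20 - 33)/(57 - 18) ≡ 70/39 mod 83. 39⁻¹ ≡ 66 (mod 83), so λ ≡ 55.
  x = λ² - 18 - 57 = 3025 - 75 ≡ 45; y = λ·(18 - 45) - 33 ≡ 59. → (45, 59)
12Q: (45, 59) + (57, 20). λ = (20 - 59)/(57 - 45) ≡ 44/12 mod 83. 12⁻¹ ≡ 7 (mod 83), so λ ≡ 59.
  x = λ² - 45 - 57 = 3481 - 102 ≡ 59; y = λ·(45 - 59) - 59 ≡ 28. → (59, 28)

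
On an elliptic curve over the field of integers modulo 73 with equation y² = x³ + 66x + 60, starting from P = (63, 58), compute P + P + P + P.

Repeated addition: build up to 4P.
2P: tangent at (63, 58): λ = (3·63² + 66)/(2·58) ≡ 1/43. 43⁻¹ ≡ 17 (mod 73) since 43·17 = 731 ≡ 1, so λ ≡ 1·17 ≡ 17.
  x = λ² - 63 - 63 = 289 - 126 ≡ 17; y = λ·(63 - 17) - 58 ≡ 67. → (17, 67)
3P: (17, 67) + (63, 58). λ = (58 - 67)/(63 - 17) ≡ 64/46 mod 73. 46⁻¹ ≡ 27 (mod 73) since 46·27 = 1242 ≡ 1, so λ ≡ 49.
  x = λ² - 17 - 63 = 2401 - 80 ≡ 58; y = λ·(17 - 58) - 67 ≡ 41. → (58, 41)
4P: (58, 41) + (63, 58). λ = (58 - 41)/(63 - 58) ≡ 17/5 mod 73. 5⁻¹ ≡ 44 (mod 73) since 5·44 = 220 ≡ 1, so λ ≡ 18.
  x = λ² - 58 - 63 = 324 - 121 ≡ 57; y = λ·(58 - 57) - 41 ≡ 50. → (57, 50)

(57, 50)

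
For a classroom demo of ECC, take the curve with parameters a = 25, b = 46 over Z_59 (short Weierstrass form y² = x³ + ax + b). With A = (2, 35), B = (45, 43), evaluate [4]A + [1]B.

First 4A:
Double-and-add on 4 = (100)₂. Start with A = (2, 35) for the leading 1-bit.
double: tangent at (2, 35): λ = (3·2² + 25)/(2·35) ≡ 37/11. 11⁻¹ ≡ 43 (mod 59) since 11·43 = 473 ≡ 1, so λ ≡ 37·43 ≡ 57.
  x = λ² - 2 - 2 = 3249 - 4 ≡ 0; y = λ·(2 - 0) - 35 ≡ 20. → (0, 20)
double: tangent at (0, 20): λ = (3·0² + 25)/(2·20) ≡ 25/40. 40⁻¹ ≡ 31 (mod 59), so λ ≡ 25·31 ≡ 8.
  x = λ² - 0 - 0 = 64 - 0 ≡ 5; y = λ·(0 - 5) - 20 ≡ 58. → (5, 58)
4A = (5, 58).
Finally 4A + B:
(5, 58) + (45, 43). λ = (43 - 58)/(45 - 5) ≡ 44/40 mod 59. 40⁻¹ ≡ 31 (mod 59), so λ ≡ 7.
  x = λ² - 5 - 45 = 49 - 50 ≡ 58; y = λ·(5 - 58) - 58 ≡ 43. → (58, 43)

(58, 43)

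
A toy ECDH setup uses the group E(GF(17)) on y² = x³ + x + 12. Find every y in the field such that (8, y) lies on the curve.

x³ + 1x + 12 = 532 ≡ 5 (mod 17).
5 is a non-residue mod 17; no y exists.

none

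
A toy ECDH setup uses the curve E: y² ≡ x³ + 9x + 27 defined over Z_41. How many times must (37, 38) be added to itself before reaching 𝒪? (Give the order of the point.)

2P: tangent at (37, 38): λ = (3·37² + 9)/(2·38) ≡ 16/35. 35⁻¹ ≡ 34 (mod 41), so λ ≡ 16·34 ≡ 11.
  x = λ² - 37 - 37 = 121 - 74 ≡ 6; y = λ·(37 - 6) - 38 ≡ 16. → (6, 16)
3P: (6, 16) + (37, 38). λ = (38 - 16)/(37 - 6) ≡ 22/31 mod 41. 31⁻¹ ≡ 4 (mod 41) since 31·4 = 124 ≡ 1, so λ ≡ 6.
  x = λ² - 6 - 37 = 36 - 43 ≡ 34; y = λ·(6 - 34) - 16 ≡ 21. → (34, 21)
4P: (34, 21) + (37, 38). λ = (38 - 21)/(37 - 34) ≡ 17/3 mod 41. 3⁻¹ ≡ 14 (mod 41) since 3·14 = 42 ≡ 1, so λ ≡ 33.
  x = λ² - 34 - 37 = 1089 - 71 ≡ 34; y = λ·(34 - 34) - 21 ≡ 20. → (34, 20)
5P: (34, 20) + (37, 38). λ = (38 - 20)/(37 - 34) ≡ 18/3 mod 41. 3⁻¹ ≡ 14 (mod 41) since 3·14 = 42 ≡ 1, so λ ≡ 6.
  x = λ² - 34 - 37 = 36 - 71 ≡ 6; y = λ·(34 - 6) - 20 ≡ 25. → (6, 25)
6P: (6, 25) + (37, 38). λ = (38 - 25)/(37 - 6) ≡ 13/31 mod 41. 31⁻¹ ≡ 4 (mod 41), so λ ≡ 11.
  x = λ² - 6 - 37 = 121 - 43 ≡ 37; y = λ·(6 - 37) - 25 ≡ 3. → (37, 3)
7P: (37, 3) + (37, 38): same x and y₁ ≡ -y₂, so the sum is 𝒪.
7P = 𝒪, so the order is 7.

7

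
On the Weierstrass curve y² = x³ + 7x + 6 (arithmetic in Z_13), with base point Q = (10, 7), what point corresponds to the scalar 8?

(11, 7)

Double-and-add on 8 = (1000)₂. Start with Q = (10, 7) for the leading 1-bit.
double: tangent at (10, 7): λ = (3·10² + 7)/(2·7) ≡ 8/1. 1⁻¹ ≡ 1 (mod 13) since 1·1 = 1 ≡ 1, so λ ≡ 8·1 ≡ 8.
  x = λ² - 10 - 10 = 64 - 20 ≡ 5; y = λ·(10 - 5) - 7 ≡ 7. → (5, 7)
double: tangent at (5, 7): λ = (3·5² + 7)/(2·7) ≡ 4/1. 1⁻¹ ≡ 1 (mod 13), so λ ≡ 4·1 ≡ 4.
  x = λ² - 5 - 5 = 16 - 10 ≡ 6; y = λ·(5 - 6) - 7 ≡ 2. → (6, 2)
double: tangent at (6, 2): λ = (3·6² + 7)/(2·2) ≡ 11/4. 4⁻¹ ≡ 10 (mod 13) since 4·10 = 40 ≡ 1, so λ ≡ 11·10 ≡ 6.
  x = λ² - 6 - 6 = 36 - 12 ≡ 11; y = λ·(6 - 11) - 2 ≡ 7. → (11, 7)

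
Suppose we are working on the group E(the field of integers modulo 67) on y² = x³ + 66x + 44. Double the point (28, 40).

(35, 65)

tangent at (28, 40): λ = (3·28² + 66)/(2·40) ≡ 6/13. 13⁻¹ ≡ 31 (mod 67), so λ ≡ 6·31 ≡ 52.
  x = λ² - 28 - 28 = 2704 - 56 ≡ 35; y = λ·(28 - 35) - 40 ≡ 65. → (35, 65)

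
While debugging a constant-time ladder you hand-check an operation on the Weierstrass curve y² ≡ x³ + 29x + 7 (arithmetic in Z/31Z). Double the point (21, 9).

(17, 9)

tangent at (21, 9): λ = (3·21² + 29)/(2·9) ≡ 19/18. 18⁻¹ ≡ 19 (mod 31) since 18·19 = 342 ≡ 1, so λ ≡ 19·19 ≡ 20.
  x = λ² - 21 - 21 = 400 - 42 ≡ 17; y = λ·(21 - 17) - 9 ≡ 9. → (17, 9)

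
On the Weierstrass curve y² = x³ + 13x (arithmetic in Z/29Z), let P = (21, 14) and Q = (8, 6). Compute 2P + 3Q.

First 2P:
Repeated addition: build up to 2P.
2P: tangent at (21, 14): λ = (3·21² + 13)/(2·14) ≡ 2/28. 28⁻¹ ≡ 28 (mod 29) since 28·28 = 784 ≡ 1, so λ ≡ 2·28 ≡ 27.
  x = λ² - 21 - 21 = 729 - 42 ≡ 20; y = λ·(21 - 20) - 14 ≡ 13. → (20, 13)
2P = (20, 13).
Next 3Q:
Repeated addition: build up to 3Q.
2Q: tangent at (8, 6): λ = (3·8² + 13)/(2·6) ≡ 2/12. 12⁻¹ ≡ 17 (mod 29) since 12·17 = 204 ≡ 1, so λ ≡ 2·17 ≡ 5.
  x = λ² - 8 - 8 = 25 - 16 ≡ 9; y = λ·(8 - 9) - 6 ≡ 18. → (9, 18)
3Q: (9, 18) + (8, 6). λ = (6 - 18)/(8 - 9) ≡ 17/28 mod 29. 28⁻¹ ≡ 28 (mod 29), so λ ≡ 12.
  x = λ² - 9 - 8 = 144 - 17 ≡ 11; y = λ·(9 - 11) - 18 ≡ 16. → (11, 16)
3Q = (11, 16).
Finally 2P + 3Q:
(20, 13) + (11, 16). λ = (16 - 13)/(11 - 20) ≡ 3/20 mod 29. 20⁻¹ ≡ 16 (mod 29), so λ ≡ 19.
  x = λ² - 20 - 11 = 361 - 31 ≡ 11; y = λ·(20 - 11) - 13 ≡ 13. → (11, 13)

(11, 13)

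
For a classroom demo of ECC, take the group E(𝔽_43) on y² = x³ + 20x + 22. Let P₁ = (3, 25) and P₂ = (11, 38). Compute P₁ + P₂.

(3, 25) + (11, 38). λ = (38 - 25)/(11 - 3) ≡ 13/8 mod 43. 8⁻¹ ≡ 27 (mod 43) since 8·27 = 216 ≡ 1, so λ ≡ 7.
  x = λ² - 3 - 11 = 49 - 14 ≡ 35; y = λ·(3 - 35) - 25 ≡ 9. → (35, 9)

(35, 9)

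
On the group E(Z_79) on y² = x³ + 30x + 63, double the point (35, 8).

(29, 68)

tangent at (35, 8): λ = (3·35² + 30)/(2·8) ≡ 71/16. 16⁻¹ ≡ 5 (mod 79), so λ ≡ 71·5 ≡ 39.
  x = λ² - 35 - 35 = 1521 - 70 ≡ 29; y = λ·(35 - 29) - 8 ≡ 68. → (29, 68)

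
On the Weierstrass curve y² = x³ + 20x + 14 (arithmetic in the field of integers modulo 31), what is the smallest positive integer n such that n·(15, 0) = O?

2P: (15, 0) + (15, 0): same x and y₁ ≡ -y₂, so the sum is O.
2P = O, so the order is 2.

2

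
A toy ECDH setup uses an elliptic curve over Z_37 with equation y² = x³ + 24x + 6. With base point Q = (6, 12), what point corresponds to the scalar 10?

Repeated addition: build up to 10Q.
2Q: tangent at (6, 12): λ = (3·6² + 24)/(2·12) ≡ 21/24. 24⁻¹ ≡ 17 (mod 37), so λ ≡ 21·17 ≡ 24.
  x = λ² - 6 - 6 = 576 - 12 ≡ 9; y = λ·(6 - 9) - 12 ≡ 27. → (9, 27)
3Q: (9, 27) + (6, 12). λ = (12 - 27)/(6 - 9) ≡ 22/34 mod 37. 34⁻¹ ≡ 12 (mod 37), so λ ≡ 5.
  x = λ² - 9 - 6 = 25 - 15 ≡ 10; y = λ·(9 - 10) - 27 ≡ 5. → (10, 5)
4Q: (10, 5) + (6, 12). λ = (12 - 5)/(6 - 10) ≡ 7/33 mod 37. 33⁻¹ ≡ 9 (mod 37) since 33·9 = 297 ≡ 1, so λ ≡ 26.
  x = λ² - 10 - 6 = 676 - 16 ≡ 31; y = λ·(10 - 31) - 5 ≡ 4. → (31, 4)
5Q: (31, 4) + (6, 12). λ = (12 - 4)/(6 - 31) ≡ 8/12 mod 37. 12⁻¹ ≡ 34 (mod 37), so λ ≡ 13.
  x = λ² - 31 - 6 = 169 - 37 ≡ 21; y = λ·(31 - 21) - 4 ≡ 15. → (21, 15)
6Q: (21, 15) + (6, 12). λ = (12 - 15)/(6 - 21) ≡ 34/22 mod 37. 22⁻¹ ≡ 32 (mod 37), so λ ≡ 15.
  x = λ² - 21 - 6 = 225 - 27 ≡ 13; y = λ·(21 - 13) - 15 ≡ 31. → (13, 31)
7Q: (13, 31) + (6, 12). λ = (12 - 31)/(6 - 13) ≡ 18/30 mod 37. 30⁻¹ ≡ 21 (mod 37), so λ ≡ 8.
  x = λ² - 13 - 6 = 64 - 19 ≡ 8; y = λ·(13 - 8) - 31 ≡ 9. → (8, 9)
8Q: (8, 9) + (6, 12). λ = (12 - 9)/(6 - 8) ≡ 3/35 mod 37. 35⁻¹ ≡ 18 (mod 37), so λ ≡ 17.
  x = λ² - 8 - 6 = 289 - 14 ≡ 16; y = λ·(8 - 16) - 9 ≡ 3. → (16, 3)
9Q: (16, 3) + (6, 12). λ = (12 - 3)/(6 - 16) ≡ 9/27 mod 37. 27⁻¹ ≡ 11 (mod 37), so λ ≡ 25.
  x = λ² - 16 - 6 = 625 - 22 ≡ 11; y = λ·(16 - 11) - 3 ≡ 11. → (11, 11)
10Q: (11, 11) + (6, 12). λ = (12 - 11)/(6 - 11) ≡ 1/32 mod 37. 32⁻¹ ≡ 22 (mod 37), so λ ≡ 22.
  x = λ² - 11 - 6 = 484 - 17 ≡ 23; y = λ·(11 - 23) - 11 ≡ 21. → (23, 21)

(23, 21)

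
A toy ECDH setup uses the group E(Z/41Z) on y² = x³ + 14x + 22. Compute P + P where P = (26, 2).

tangent at (26, 2): λ = (3·26² + 14)/(2·2) ≡ 33/4. 4⁻¹ ≡ 31 (mod 41) since 4·31 = 124 ≡ 1, so λ ≡ 33·31 ≡ 39.
  x = λ² - 26 - 26 = 1521 - 52 ≡ 34; y = λ·(26 - 34) - 2 ≡ 14. → (34, 14)

(34, 14)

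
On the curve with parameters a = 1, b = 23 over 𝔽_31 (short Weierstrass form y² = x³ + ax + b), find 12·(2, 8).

(25, 24)

Write P = (2, 8).
Double-and-add on 12 = (1100)₂. Start with P = (2, 8) for the leading 1-bit.
double: tangent at (2, 8): λ = (3·2² + 1)/(2·8) ≡ 13/16. 16⁻¹ ≡ 2 (mod 31) since 16·2 = 32 ≡ 1, so λ ≡ 13·2 ≡ 26.
  x = λ² - 2 - 2 = 676 - 4 ≡ 21; y = λ·(2 - 21) - 8 ≡ 25. → (21, 25)
add P: (21, 25) + (2, 8). λ = (8 - 25)/(2 - 21) ≡ 14/12 mod 31. 12⁻¹ ≡ 13 (mod 31) since 12·13 = 156 ≡ 1, so λ ≡ 27.
  x = λ² - 21 - 2 = 729 - 23 ≡ 24; y = λ·(21 - 24) - 25 ≡ 18. → (24, 18)
double: tangent at (24, 18): λ = (3·24² + 1)/(2·18) ≡ 24/5. 5⁻¹ ≡ 25 (mod 31) since 5·25 = 125 ≡ 1, so λ ≡ 24·25 ≡ 11.
  x = λ² - 24 - 24 = 121 - 48 ≡ 11; y = λ·(24 - 11) - 18 ≡ 1. → (11, 1)
double: tangent at (11, 1): λ = (3·11² + 1)/(2·1) ≡ 23/2. 2⁻¹ ≡ 16 (mod 31) since 2·16 = 32 ≡ 1, so λ ≡ 23·16 ≡ 27.
  x = λ² - 11 - 11 = 729 - 22 ≡ 25; y = λ·(11 - 25) - 1 ≡ 24. → (25, 24)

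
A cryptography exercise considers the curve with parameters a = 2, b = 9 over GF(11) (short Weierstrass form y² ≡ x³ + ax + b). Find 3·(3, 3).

O

Write P = (3, 3).
Repeated addition: build up to 3P.
2P: tangent at (3, 3): λ = (3·3² + 2)/(2·3) ≡ 7/6. 6⁻¹ ≡ 2 (mod 11), so λ ≡ 7·2 ≡ 3.
  x = λ² - 3 - 3 = 9 - 6 ≡ 3; y = λ·(3 - 3) - 3 ≡ 8. → (3, 8)
3P: (3, 8) + (3, 3): same x and y₁ ≡ -y₂, so the sum is the point at infinity.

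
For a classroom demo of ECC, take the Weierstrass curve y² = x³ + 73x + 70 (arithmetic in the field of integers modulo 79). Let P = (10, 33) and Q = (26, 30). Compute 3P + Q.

First 3P:
Repeated addition: build up to 3P.
2P: tangent at (10, 33): λ = (3·10² + 73)/(2·33) ≡ 57/66. 66⁻¹ ≡ 6 (mod 79), so λ ≡ 57·6 ≡ 26.
  x = λ² - 10 - 10 = 676 - 20 ≡ 24; y = λ·(10 - 24) - 33 ≡ 77. → (24, 77)
3P: (24, 77) + (10, 33). λ = (33 - 77)/(10 - 24) ≡ 35/65 mod 79. 65⁻¹ ≡ 62 (mod 79) since 65·62 = 4030 ≡ 1, so λ ≡ 37.
  x = λ² - 24 - 10 = 1369 - 34 ≡ 71; y = λ·(24 - 71) - 77 ≡ 1. → (71, 1)
3P = (71, 1).
Finally 3P + Q:
(71, 1) + (26, 30). λ = (30 - 1)/(26 - 71) ≡ 29/34 mod 79. 34⁻¹ ≡ 7 (mod 79), so λ ≡ 45.
  x = λ² - 71 - 26 = 2025 - 97 ≡ 32; y = λ·(71 - 32) - 1 ≡ 16. → (32, 16)

(32, 16)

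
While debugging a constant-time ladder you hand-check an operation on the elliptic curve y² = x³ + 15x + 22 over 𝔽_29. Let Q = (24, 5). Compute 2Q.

tangent at (24, 5): λ = (3·24² + 15)/(2·5) ≡ 3/10. 10⁻¹ ≡ 3 (mod 29) since 10·3 = 30 ≡ 1, so λ ≡ 3·3 ≡ 9.
  x = λ² - 24 - 24 = 81 - 48 ≡ 4; y = λ·(24 - 4) - 5 ≡ 1. → (4, 1)

(4, 1)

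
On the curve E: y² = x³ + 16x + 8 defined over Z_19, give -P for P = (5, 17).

-(5, 17) = (5, -17 mod 19) = (5, 2).

(5, 2)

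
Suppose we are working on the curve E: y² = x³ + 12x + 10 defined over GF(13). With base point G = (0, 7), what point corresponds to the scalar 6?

(6, 8)

Double-and-add on 6 = (110)₂. Start with G = (0, 7) for the leading 1-bit.
double: tangent at (0, 7): λ = (3·0² + 12)/(2·7) ≡ 12/1. 1⁻¹ ≡ 1 (mod 13), so λ ≡ 12·1 ≡ 12.
  x = λ² - 0 - 0 = 144 - 0 ≡ 1; y = λ·(0 - 1) - 7 ≡ 7. → (1, 7)
add G: (1, 7) + (0, 7). λ = (7 - 7)/(0 - 1) ≡ 0/12 mod 13. 12⁻¹ ≡ 12 (mod 13) since 12·12 = 144 ≡ 1, so λ ≡ 0.
  x = λ² - 1 - 0 = 0 - 1 ≡ 12; y = λ·(1 - 12) - 7 ≡ 6. → (12, 6)
double: tangent at (12, 6): λ = (3·12² + 12)/(2·6) ≡ 2/12. 12⁻¹ ≡ 12 (mod 13), so λ ≡ 2·12 ≡ 11.
  x = λ² - 12 - 12 = 121 - 24 ≡ 6; y = λ·(12 - 6) - 6 ≡ 8. → (6, 8)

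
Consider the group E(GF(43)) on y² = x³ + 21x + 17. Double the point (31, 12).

(2, 14)

tangent at (31, 12): λ = (3·31² + 21)/(2·12) ≡ 23/24. 24⁻¹ ≡ 9 (mod 43), so λ ≡ 23·9 ≡ 35.
  x = λ² - 31 - 31 = 1225 - 62 ≡ 2; y = λ·(31 - 2) - 12 ≡ 14. → (2, 14)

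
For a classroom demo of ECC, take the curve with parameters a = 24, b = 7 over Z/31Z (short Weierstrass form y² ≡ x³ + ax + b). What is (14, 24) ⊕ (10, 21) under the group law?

(14, 24) + (10, 21). λ = (21 - 24)/(10 - 14) ≡ 28/27 mod 31. 27⁻¹ ≡ 23 (mod 31) since 27·23 = 621 ≡ 1, so λ ≡ 24.
  x = λ² - 14 - 10 = 576 - 24 ≡ 25; y = λ·(14 - 25) - 24 ≡ 22. → (25, 22)

(25, 22)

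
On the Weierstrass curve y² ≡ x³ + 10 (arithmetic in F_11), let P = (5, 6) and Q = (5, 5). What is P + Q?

O

The two points share x = 5 and their y-coordinates satisfy 6 + 5 ≡ 0 (mod 11), so they are inverses. Their sum is ∞.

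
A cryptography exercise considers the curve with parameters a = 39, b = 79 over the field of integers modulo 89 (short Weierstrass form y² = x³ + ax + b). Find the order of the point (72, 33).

2P: tangent at (72, 33): λ = (3·72² + 39)/(2·33) ≡ 16/66. 66⁻¹ ≡ 58 (mod 89), so λ ≡ 16·58 ≡ 38.
  x = λ² - 72 - 72 = 1444 - 144 ≡ 54; y = λ·(72 - 54) - 33 ≡ 28. → (54, 28)
3P: (54, 28) + (72, 33). λ = (33 - 28)/(72 - 54) ≡ 5/18 mod 89. 18⁻¹ ≡ 5 (mod 89), so λ ≡ 25.
  x = λ² - 54 - 72 = 625 - 126 ≡ 54; y = λ·(54 - 54) - 28 ≡ 61. → (54, 61)
4P: (54, 61) + (72, 33). λ = (33 - 61)/(72 - 54) ≡ 61/18 mod 89. 18⁻¹ ≡ 5 (mod 89) since 18·5 = 90 ≡ 1, so λ ≡ 38.
  x = λ² - 54 - 72 = 1444 - 126 ≡ 72; y = λ·(54 - 72) - 61 ≡ 56. → (72, 56)
5P: (72, 56) + (72, 33): same x and y₁ ≡ -y₂, so the sum is 𝒪.
5P = 𝒪, so the order is 5.

5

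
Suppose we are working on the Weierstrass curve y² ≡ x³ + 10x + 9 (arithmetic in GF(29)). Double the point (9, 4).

(12, 28)

tangent at (9, 4): λ = (3·9² + 10)/(2·4) ≡ 21/8. 8⁻¹ ≡ 11 (mod 29) since 8·11 = 88 ≡ 1, so λ ≡ 21·11 ≡ 28.
  x = λ² - 9 - 9 = 784 - 18 ≡ 12; y = λ·(9 - 12) - 4 ≡ 28. → (12, 28)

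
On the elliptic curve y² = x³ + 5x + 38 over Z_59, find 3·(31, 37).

Write Q = (31, 37).
Repeated addition: build up to 3Q.
2Q: tangent at (31, 37): λ = (3·31² + 5)/(2·37) ≡ 56/15. 15⁻¹ ≡ 4 (mod 59) since 15·4 = 60 ≡ 1, so λ ≡ 56·4 ≡ 47.
  x = λ² - 31 - 31 = 2209 - 62 ≡ 23; y = λ·(31 - 23) - 37 ≡ 44. → (23, 44)
3Q: (23, 44) + (31, 37). λ = (37 - 44)/(31 - 23) ≡ 52/8 mod 59. 8⁻¹ ≡ 37 (mod 59), so λ ≡ 36.
  x = λ² - 23 - 31 = 1296 - 54 ≡ 3; y = λ·(23 - 3) - 44 ≡ 27. → (3, 27)

(3, 27)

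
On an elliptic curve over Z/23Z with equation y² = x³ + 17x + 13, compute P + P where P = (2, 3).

tangent at (2, 3): λ = (3·2² + 17)/(2·3) ≡ 6/6. 6⁻¹ ≡ 4 (mod 23) since 6·4 = 24 ≡ 1, so λ ≡ 6·4 ≡ 1.
  x = λ² - 2 - 2 = 1 - 4 ≡ 20; y = λ·(2 - 20) - 3 ≡ 2. → (20, 2)

(20, 2)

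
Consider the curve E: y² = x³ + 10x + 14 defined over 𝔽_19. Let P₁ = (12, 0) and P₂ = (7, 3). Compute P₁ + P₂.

(11, 7)

(12, 0) + (7, 3). λ = (3 - 0)/(7 - 12) ≡ 3/14 mod 19. 14⁻¹ ≡ 15 (mod 19) since 14·15 = 210 ≡ 1, so λ ≡ 7.
  x = λ² - 12 - 7 = 49 - 19 ≡ 11; y = λ·(12 - 11) - 0 ≡ 7. → (11, 7)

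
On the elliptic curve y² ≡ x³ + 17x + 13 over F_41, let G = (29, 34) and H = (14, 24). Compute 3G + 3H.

First 3G:
Repeated addition: build up to 3G.
2G: tangent at (29, 34): λ = (3·29² + 17)/(2·34) ≡ 39/27. 27⁻¹ ≡ 38 (mod 41) since 27·38 = 1026 ≡ 1, so λ ≡ 39·38 ≡ 6.
  x = λ² - 29 - 29 = 36 - 58 ≡ 19; y = λ·(29 - 19) - 34 ≡ 26. → (19, 26)
3G: (19, 26) + (29, 34). λ = (34 - 26)/(29 - 19) ≡ 8/10 mod 41. 10⁻¹ ≡ 37 (mod 41) since 10·37 = 370 ≡ 1, so λ ≡ 9.
  x = λ² - 19 - 29 = 81 - 48 ≡ 33; y = λ·(19 - 33) - 26 ≡ 12. → (33, 12)
3G = (33, 12).
Next 3H:
Repeated addition: build up to 3H.
2H: tangent at (14, 24): λ = (3·14² + 17)/(2·24) ≡ 31/7. 7⁻¹ ≡ 6 (mod 41), so λ ≡ 31·6 ≡ 22.
  x = λ² - 14 - 14 = 484 - 28 ≡ 5; y = λ·(14 - 5) - 24 ≡ 10. → (5, 10)
3H: (5, 10) + (14, 24). λ = (24 - 10)/(14 - 5) ≡ 14/9 mod 41. 9⁻¹ ≡ 32 (mod 41) since 9·32 = 288 ≡ 1, so λ ≡ 38.
  x = λ² - 5 - 14 = 1444 - 19 ≡ 31; y = λ·(5 - 31) - 10 ≡ 27. → (31, 27)
3H = (31, 27).
Finally 3G + 3H:
(33, 12) + (31, 27). λ = (27 - 12)/(31 - 33) ≡ 15/39 mod 41. 39⁻¹ ≡ 20 (mod 41), so λ ≡ 13.
  x = λ² - 33 - 31 = 169 - 64 ≡ 23; y = λ·(33 - 23) - 12 ≡ 36. → (23, 36)

(23, 36)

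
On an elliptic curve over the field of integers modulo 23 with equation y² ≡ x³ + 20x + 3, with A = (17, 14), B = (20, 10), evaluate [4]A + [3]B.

(7, 16)

First 4A:
Double-and-add on 4 = (100)₂. Start with A = (17, 14) for the leading 1-bit.
double: tangent at (17, 14): λ = (3·17² + 20)/(2·14) ≡ 13/5. 5⁻¹ ≡ 14 (mod 23), so λ ≡ 13·14 ≡ 21.
  x = λ² - 17 - 17 = 441 - 34 ≡ 16; y = λ·(17 - 16) - 14 ≡ 7. → (16, 7)
double: tangent at (16, 7): λ = (3·16² + 20)/(2·7) ≡ 6/14. 14⁻¹ ≡ 5 (mod 23) since 14·5 = 70 ≡ 1, so λ ≡ 6·5 ≡ 7.
  x = λ² - 16 - 16 = 49 - 32 ≡ 17; y = λ·(16 - 17) - 7 ≡ 9. → (17, 9)
4A = (17, 9).
Next 3B:
Repeated addition: build up to 3B.
2B: tangent at (20, 10): λ = (3·20² + 20)/(2·10) ≡ 1/20. 20⁻¹ ≡ 15 (mod 23) since 20·15 = 300 ≡ 1, so λ ≡ 1·15 ≡ 15.
  x = λ² - 20 - 20 = 225 - 40 ≡ 1; y = λ·(20 - 1) - 10 ≡ 22. → (1, 22)
3B: (1, 22) + (20, 10). λ = (10 - 22)/(20 - 1) ≡ 11/19 mod 23. 19⁻¹ ≡ 17 (mod 23) since 19·17 = 323 ≡ 1, so λ ≡ 3.
  x = λ² - 1 - 20 = 9 - 21 ≡ 11; y = λ·(1 - 11) - 22 ≡ 17. → (11, 17)
3B = (11, 17).
Finally 4A + 3B:
(17, 9) + (11, 17). λ = (17 - 9)/(11 - 17) ≡ 8/17 mod 23. 17⁻¹ ≡ 19 (mod 23), so λ ≡ 14.
  x = λ² - 17 - 11 = 196 - 28 ≡ 7; y = λ·(17 - 7) - 9 ≡ 16. → (7, 16)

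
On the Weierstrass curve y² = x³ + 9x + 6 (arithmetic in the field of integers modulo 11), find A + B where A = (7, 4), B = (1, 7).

(6, 1)

(7, 4) + (1, 7). λ = (7 - 4)/(1 - 7) ≡ 3/5 mod 11. 5⁻¹ ≡ 9 (mod 11), so λ ≡ 5.
  x = λ² - 7 - 1 = 25 - 8 ≡ 6; y = λ·(7 - 6) - 4 ≡ 1. → (6, 1)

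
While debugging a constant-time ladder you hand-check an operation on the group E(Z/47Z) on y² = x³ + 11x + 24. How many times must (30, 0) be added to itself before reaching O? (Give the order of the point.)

2P: (30, 0) + (30, 0): same x and y₁ ≡ -y₂, so the sum is O.
2P = O, so the order is 2.

2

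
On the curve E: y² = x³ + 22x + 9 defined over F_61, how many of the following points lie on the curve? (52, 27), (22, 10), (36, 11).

(52, 27): 27² ≡ 58, rhs ≡ 58 → on.
(22, 10): 10² ≡ 39, rhs ≡ 39 → on.
(36, 11): 11² ≡ 60, rhs ≡ 60 → on.

3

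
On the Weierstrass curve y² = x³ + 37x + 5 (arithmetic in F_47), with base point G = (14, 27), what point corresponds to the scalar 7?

Double-and-add on 7 = (111)₂. Start with G = (14, 27) for the leading 1-bit.
double: tangent at (14, 27): λ = (3·14² + 37)/(2·27) ≡ 14/7. 7⁻¹ ≡ 27 (mod 47) since 7·27 = 189 ≡ 1, so λ ≡ 14·27 ≡ 2.
  x = λ² - 14 - 14 = 4 - 28 ≡ 23; y = λ·(14 - 23) - 27 ≡ 2. → (23, 2)
add G: (23, 2) + (14, 27). λ = (27 - 2)/(14 - 23) ≡ 25/38 mod 47. 38⁻¹ ≡ 26 (mod 47), so λ ≡ 39.
  x = λ² - 23 - 14 = 1521 - 37 ≡ 27; y = λ·(23 - 27) - 2 ≡ 30. → (27, 30)
double: tangent at (27, 30): λ = (3·27² + 37)/(2·30) ≡ 15/13. 13⁻¹ ≡ 29 (mod 47), so λ ≡ 15·29 ≡ 12.
  x = λ² - 27 - 27 = 144 - 54 ≡ 43; y = λ·(27 - 43) - 30 ≡ 13. → (43, 13)
add G: (43, 13) + (14, 27). λ = (27 - 13)/(14 - 43) ≡ 14/18 mod 47. 18⁻¹ ≡ 34 (mod 47), so λ ≡ 6.
  x = λ² - 43 - 14 = 36 - 57 ≡ 26; y = λ·(43 - 26) - 13 ≡ 42. → (26, 42)

(26, 42)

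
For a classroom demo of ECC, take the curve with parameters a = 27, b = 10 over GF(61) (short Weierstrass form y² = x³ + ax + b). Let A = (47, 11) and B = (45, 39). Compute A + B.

(43, 55)

(47, 11) + (45, 39). λ = (39 - 11)/(45 - 47) ≡ 28/59 mod 61. 59⁻¹ ≡ 30 (mod 61) since 59·30 = 1770 ≡ 1, so λ ≡ 47.
  x = λ² - 47 - 45 = 2209 - 92 ≡ 43; y = λ·(47 - 43) - 11 ≡ 55. → (43, 55)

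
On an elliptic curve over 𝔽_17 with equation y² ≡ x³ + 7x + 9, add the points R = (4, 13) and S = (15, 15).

(4, 13) + (15, 15). λ = (15 - 13)/(15 - 4) ≡ 2/11 mod 17. 11⁻¹ ≡ 14 (mod 17), so λ ≡ 11.
  x = λ² - 4 - 15 = 121 - 19 ≡ 0; y = λ·(4 - 0) - 13 ≡ 14. → (0, 14)

(0, 14)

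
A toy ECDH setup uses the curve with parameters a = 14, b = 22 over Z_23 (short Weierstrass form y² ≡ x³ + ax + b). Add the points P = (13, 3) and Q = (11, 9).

(13, 3) + (11, 9). λ = (9 - 3)/(11 - 13) ≡ 6/21 mod 23. 21⁻¹ ≡ 11 (mod 23), so λ ≡ 20.
  x = λ² - 13 - 11 = 400 - 24 ≡ 8; y = λ·(13 - 8) - 3 ≡ 5. → (8, 5)

(8, 5)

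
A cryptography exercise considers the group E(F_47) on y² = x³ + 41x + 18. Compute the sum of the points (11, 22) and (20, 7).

(11, 22) + (20, 7). λ = (7 - 22)/(20 - 11) ≡ 32/9 mod 47. 9⁻¹ ≡ 21 (mod 47), so λ ≡ 14.
  x = λ² - 11 - 20 = 196 - 31 ≡ 24; y = λ·(11 - 24) - 22 ≡ 31. → (24, 31)

(24, 31)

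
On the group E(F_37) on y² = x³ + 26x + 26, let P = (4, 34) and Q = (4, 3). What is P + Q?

The two points share x = 4 and their y-coordinates satisfy 34 + 3 ≡ 0 (mod 37), so they are inverses. Their sum is the point at infinity.

O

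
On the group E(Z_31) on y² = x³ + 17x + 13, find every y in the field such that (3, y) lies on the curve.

x³ + 17x + 13 = 91 ≡ 29 (mod 31).
29 is a non-residue mod 31; no y exists.

none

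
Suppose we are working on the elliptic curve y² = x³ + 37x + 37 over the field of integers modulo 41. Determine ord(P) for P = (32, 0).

2P: (32, 0) + (32, 0): same x and y₁ ≡ -y₂, so the sum is ∞.
2P = ∞, so the order is 2.

2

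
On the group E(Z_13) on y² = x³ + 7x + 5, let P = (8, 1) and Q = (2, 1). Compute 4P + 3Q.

(5, 10)

First 4P:
Repeated addition: build up to 4P.
2P: tangent at (8, 1): λ = (3·8² + 7)/(2·1) ≡ 4/2. 2⁻¹ ≡ 7 (mod 13) since 2·7 = 14 ≡ 1, so λ ≡ 4·7 ≡ 2.
  x = λ² - 8 - 8 = 4 - 16 ≡ 1; y = λ·(8 - 1) - 1 ≡ 0. → (1, 0)
3P: (1, 0) + (8, 1). λ = (1 - 0)/(8 - 1) ≡ 1/7 mod 13. 7⁻¹ ≡ 2 (mod 13), so λ ≡ 2.
  x = λ² - 1 - 8 = 4 - 9 ≡ 8; y = λ·(1 - 8) - 0 ≡ 12. → (8, 12)
4P: (8, 12) + (8, 1): same x and y₁ ≡ -y₂, so the sum is ∞.
4P = ∞.
Next 3Q:
Repeated addition: build up to 3Q.
2Q: tangent at (2, 1): λ = (3·2² + 7)/(2·1) ≡ 6/2. 2⁻¹ ≡ 7 (mod 13), so λ ≡ 6·7 ≡ 3.
  x = λ² - 2 - 2 = 9 - 4 ≡ 5; y = λ·(2 - 5) - 1 ≡ 3. → (5, 3)
3Q: (5, 3) + (2, 1). λ = (1 - 3)/(2 - 5) ≡ 11/10 mod 13. 10⁻¹ ≡ 4 (mod 13) since 10·4 = 40 ≡ 1, so λ ≡ 5.
  x = λ² - 5 - 2 = 25 - 7 ≡ 5; y = λ·(5 - 5) - 3 ≡ 10. → (5, 10)
3Q = (5, 10).
Finally 4P + 3Q:
∞ + (5, 10) = (5, 10) (identity).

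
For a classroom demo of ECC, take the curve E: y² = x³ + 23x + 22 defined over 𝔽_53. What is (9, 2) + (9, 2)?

(45, 42)

tangent at (9, 2): λ = (3·9² + 23)/(2·2) ≡ 1/4. 4⁻¹ ≡ 40 (mod 53), so λ ≡ 1·40 ≡ 40.
  x = λ² - 9 - 9 = 1600 - 18 ≡ 45; y = λ·(9 - 45) - 2 ≡ 42. → (45, 42)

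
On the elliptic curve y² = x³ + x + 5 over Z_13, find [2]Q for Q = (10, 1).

tangent at (10, 1): λ = (3·10² + 1)/(2·1) ≡ 2/2. 2⁻¹ ≡ 7 (mod 13), so λ ≡ 2·7 ≡ 1.
  x = λ² - 10 - 10 = 1 - 20 ≡ 7; y = λ·(10 - 7) - 1 ≡ 2. → (7, 2)

(7, 2)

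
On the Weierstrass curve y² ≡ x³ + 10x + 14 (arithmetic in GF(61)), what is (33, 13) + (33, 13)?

(4, 22)

tangent at (33, 13): λ = (3·33² + 10)/(2·13) ≡ 44/26. 26⁻¹ ≡ 54 (mod 61), so λ ≡ 44·54 ≡ 58.
  x = λ² - 33 - 33 = 3364 - 66 ≡ 4; y = λ·(33 - 4) - 13 ≡ 22. → (4, 22)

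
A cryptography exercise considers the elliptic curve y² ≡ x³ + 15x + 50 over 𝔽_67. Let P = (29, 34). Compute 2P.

tangent at (29, 34): λ = (3·29² + 15)/(2·34) ≡ 59/1. 1⁻¹ ≡ 1 (mod 67), so λ ≡ 59·1 ≡ 59.
  x = λ² - 29 - 29 = 3481 - 58 ≡ 6; y = λ·(29 - 6) - 34 ≡ 50. → (6, 50)

(6, 50)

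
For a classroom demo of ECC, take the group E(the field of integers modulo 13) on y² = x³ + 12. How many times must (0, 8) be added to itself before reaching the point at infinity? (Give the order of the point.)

3

2P: tangent at (0, 8): λ = (3·0² + 0)/(2·8) ≡ 0/3. 3⁻¹ ≡ 9 (mod 13), so λ ≡ 0·9 ≡ 0.
  x = λ² - 0 - 0 = 0 - 0 ≡ 0; y = λ·(0 - 0) - 8 ≡ 5. → (0, 5)
3P: (0, 5) + (0, 8): same x and y₁ ≡ -y₂, so the sum is the point at infinity.
3P = the point at infinity, so the order is 3.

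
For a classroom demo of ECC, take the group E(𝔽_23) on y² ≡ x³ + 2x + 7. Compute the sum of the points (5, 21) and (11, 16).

(5, 21) + (11, 16). λ = (16 - 21)/(11 - 5) ≡ 18/6 mod 23. 6⁻¹ ≡ 4 (mod 23) since 6·4 = 24 ≡ 1, so λ ≡ 3.
  x = λ² - 5 - 11 = 9 - 16 ≡ 16; y = λ·(5 - 16) - 21 ≡ 15. → (16, 15)

(16, 15)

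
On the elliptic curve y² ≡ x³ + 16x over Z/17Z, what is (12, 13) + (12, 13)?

tangent at (12, 13): λ = (3·12² + 16)/(2·13) ≡ 6/9. 9⁻¹ ≡ 2 (mod 17), so λ ≡ 6·2 ≡ 12.
  x = λ² - 12 - 12 = 144 - 24 ≡ 1; y = λ·(12 - 1) - 13 ≡ 0. → (1, 0)

(1, 0)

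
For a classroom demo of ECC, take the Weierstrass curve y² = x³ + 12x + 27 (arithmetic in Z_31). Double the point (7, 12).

(11, 8)

tangent at (7, 12): λ = (3·7² + 12)/(2·12) ≡ 4/24. 24⁻¹ ≡ 22 (mod 31) since 24·22 = 528 ≡ 1, so λ ≡ 4·22 ≡ 26.
  x = λ² - 7 - 7 = 676 - 14 ≡ 11; y = λ·(7 - 11) - 12 ≡ 8. → (11, 8)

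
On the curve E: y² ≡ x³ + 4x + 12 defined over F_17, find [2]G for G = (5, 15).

tangent at (5, 15): λ = (3·5² + 4)/(2·15) ≡ 11/13. 13⁻¹ ≡ 4 (mod 17) since 13·4 = 52 ≡ 1, so λ ≡ 11·4 ≡ 10.
  x = λ² - 5 - 5 = 100 - 10 ≡ 5; y = λ·(5 - 5) - 15 ≡ 2. → (5, 2)

(5, 2)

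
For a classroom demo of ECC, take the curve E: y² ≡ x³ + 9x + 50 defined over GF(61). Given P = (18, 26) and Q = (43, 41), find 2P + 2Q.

(35, 33)

First 2P:
Repeated addition: build up to 2P.
2P: tangent at (18, 26): λ = (3·18² + 9)/(2·26) ≡ 5/52. 52⁻¹ ≡ 27 (mod 61), so λ ≡ 5·27 ≡ 13.
  x = λ² - 18 - 18 = 169 - 36 ≡ 11; y = λ·(18 - 11) - 26 ≡ 4. → (11, 4)
2P = (11, 4).
Next 2Q:
Repeated addition: build up to 2Q.
2Q: tangent at (43, 41): λ = (3·43² + 9)/(2·41) ≡ 5/21. 21⁻¹ ≡ 32 (mod 61) since 21·32 = 672 ≡ 1, so λ ≡ 5·32 ≡ 38.
  x = λ² - 43 - 43 = 1444 - 86 ≡ 16; y = λ·(43 - 16) - 41 ≡ 9. → (16, 9)
2Q = (16, 9).
Finally 2P + 2Q:
(11, 4) + (16, 9). λ = (9 - 4)/(16 - 11) ≡ 5/5 mod 61. 5⁻¹ ≡ 49 (mod 61), so λ ≡ 1.
  x = λ² - 11 - 16 = 1 - 27 ≡ 35; y = λ·(11 - 35) - 4 ≡ 33. → (35, 33)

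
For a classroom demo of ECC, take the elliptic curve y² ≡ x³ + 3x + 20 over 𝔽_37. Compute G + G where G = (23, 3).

tangent at (23, 3): λ = (3·23² + 3)/(2·3) ≡ 36/6. 6⁻¹ ≡ 31 (mod 37) since 6·31 = 186 ≡ 1, so λ ≡ 36·31 ≡ 6.
  x = λ² - 23 - 23 = 36 - 46 ≡ 27; y = λ·(23 - 27) - 3 ≡ 10. → (27, 10)

(27, 10)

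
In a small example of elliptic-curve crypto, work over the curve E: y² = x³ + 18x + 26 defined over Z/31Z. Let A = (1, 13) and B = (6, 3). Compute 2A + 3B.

(30, 10)

First 2A:
Repeated addition: build up to 2A.
2A: tangent at (1, 13): λ = (3·1² + 18)/(2·13) ≡ 21/26. 26⁻¹ ≡ 6 (mod 31), so λ ≡ 21·6 ≡ 2.
  x = λ² - 1 - 1 = 4 - 2 ≡ 2; y = λ·(1 - 2) - 13 ≡ 16. → (2, 16)
2A = (2, 16).
Next 3B:
Repeated addition: build up to 3B.
2B: tangent at (6, 3): λ = (3·6² + 18)/(2·3) ≡ 2/6. 6⁻¹ ≡ 26 (mod 31), so λ ≡ 2·26 ≡ 21.
  x = λ² - 6 - 6 = 441 - 12 ≡ 26; y = λ·(6 - 26) - 3 ≡ 11. → (26, 11)
3B: (26, 11) + (6, 3). λ = (3 - 11)/(6 - 26) ≡ 23/11 mod 31. 11⁻¹ ≡ 17 (mod 31), so λ ≡ 19.
  x = λ² - 26 - 6 = 361 - 32 ≡ 19; y = λ·(26 - 19) - 11 ≡ 29. → (19, 29)
3B = (19, 29).
Finally 2A + 3B:
(2, 16) + (19, 29). λ = (29 - 16)/(19 - 2) ≡ 13/17 mod 31. 17⁻¹ ≡ 11 (mod 31), so λ ≡ 19.
  x = λ² - 2 - 19 = 361 - 21 ≡ 30; y = λ·(2 - 30) - 16 ≡ 10. → (30, 10)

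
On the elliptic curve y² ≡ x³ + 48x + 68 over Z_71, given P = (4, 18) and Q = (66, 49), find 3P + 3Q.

First 3P:
Repeated addition: build up to 3P.
2P: tangent at (4, 18): λ = (3·4² + 48)/(2·18) ≡ 25/36. 36⁻¹ ≡ 2 (mod 71) since 36·2 = 72 ≡ 1, so λ ≡ 25·2 ≡ 50.
  x = λ² - 4 - 4 = 2500 - 8 ≡ 7; y = λ·(4 - 7) - 18 ≡ 45. → (7, 45)
3P: (7, 45) + (4, 18). λ = (18 - 45)/(4 - 7) ≡ 44/68 mod 71. 68⁻¹ ≡ 47 (mod 71), so λ ≡ 9.
  x = λ² - 7 - 4 = 81 - 11 ≡ 70; y = λ·(7 - 70) - 45 ≡ 27. → (70, 27)
3P = (70, 27).
Next 3Q:
Repeated addition: build up to 3Q.
2Q: tangent at (66, 49): λ = (3·66² + 48)/(2·49) ≡ 52/27. 27⁻¹ ≡ 50 (mod 71) since 27·50 = 1350 ≡ 1, so λ ≡ 52·50 ≡ 44.
  x = λ² - 66 - 66 = 1936 - 132 ≡ 29; y = λ·(66 - 29) - 49 ≡ 17. → (29, 17)
3Q: (29, 17) + (66, 49). λ = (49 - 17)/(66 - 29) ≡ 32/37 mod 71. 37⁻¹ ≡ 48 (mod 71), so λ ≡ 45.
  x = λ² - 29 - 66 = 2025 - 95 ≡ 13; y = λ·(29 - 13) - 17 ≡ 64. → (13, 64)
3Q = (13, 64).
Finally 3P + 3Q:
(70, 27) + (13, 64). λ = (64 - 27)/(13 - 70) ≡ 37/14 mod 71. 14⁻¹ ≡ 66 (mod 71) since 14·66 = 924 ≡ 1, so λ ≡ 28.
  x = λ² - 70 - 13 = 784 - 83 ≡ 62; y = λ·(70 - 62) - 27 ≡ 55. → (62, 55)

(62, 55)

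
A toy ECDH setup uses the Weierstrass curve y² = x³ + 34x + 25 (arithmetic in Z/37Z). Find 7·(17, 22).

(10, 12)

Write Q = (17, 22).
Double-and-add on 7 = (111)₂. Start with Q = (17, 22) for the leading 1-bit.
double: tangent at (17, 22): λ = (3·17² + 34)/(2·22) ≡ 13/7. 7⁻¹ ≡ 16 (mod 37) since 7·16 = 112 ≡ 1, so λ ≡ 13·16 ≡ 23.
  x = λ² - 17 - 17 = 529 - 34 ≡ 14; y = λ·(17 - 14) - 22 ≡ 10. → (14, 10)
add Q: (14, 10) + (17, 22). λ = (22 - 10)/(17 - 14) ≡ 12/3 mod 37. 3⁻¹ ≡ 25 (mod 37) since 3·25 = 75 ≡ 1, so λ ≡ 4.
  x = λ² - 14 - 17 = 16 - 31 ≡ 22; y = λ·(14 - 22) - 10 ≡ 32. → (22, 32)
double: tangent at (22, 32): λ = (3·22² + 34)/(2·32) ≡ 6/27. 27⁻¹ ≡ 11 (mod 37), so λ ≡ 6·11 ≡ 29.
  x = λ² - 22 - 22 = 841 - 44 ≡ 20; y = λ·(22 - 20) - 32 ≡ 26. → (20, 26)
add Q: (20, 26) + (17, 22). λ = (22 - 26)/(17 - 20) ≡ 33/34 mod 37. 34⁻¹ ≡ 12 (mod 37), so λ ≡ 26.
  x = λ² - 20 - 17 = 676 - 37 ≡ 10; y = λ·(20 - 10) - 26 ≡ 12. → (10, 12)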